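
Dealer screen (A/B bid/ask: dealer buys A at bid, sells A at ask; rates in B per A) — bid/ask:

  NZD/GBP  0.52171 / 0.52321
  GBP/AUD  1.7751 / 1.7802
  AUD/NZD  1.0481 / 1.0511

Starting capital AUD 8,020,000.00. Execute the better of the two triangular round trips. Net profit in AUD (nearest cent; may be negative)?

Best loop AUD → GBP → NZD → AUD:
AUD 8,020,000.00 ÷ 1.7802 (buy GBP at ask) = GBP 4,505,111.79
GBP 4,505,111.79 ÷ 0.52321 (buy NZD at ask) = NZD 8,610,523.09
NZD 8,610,523.09 ÷ 1.0511 (buy AUD at ask) = AUD 8,191,916.17

Net profit: AUD 171,916.17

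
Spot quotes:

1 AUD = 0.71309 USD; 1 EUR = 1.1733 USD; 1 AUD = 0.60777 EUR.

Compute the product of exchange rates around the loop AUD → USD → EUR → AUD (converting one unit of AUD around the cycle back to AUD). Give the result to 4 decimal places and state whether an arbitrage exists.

1.0000 (no arbitrage)

Around AUD → USD → EUR → AUD: 1 × 0.71309 ÷ 1.1733 ÷ 0.60777 = 0.999991
Product ≈ 1 (deviation 0.001%, within rounding noise).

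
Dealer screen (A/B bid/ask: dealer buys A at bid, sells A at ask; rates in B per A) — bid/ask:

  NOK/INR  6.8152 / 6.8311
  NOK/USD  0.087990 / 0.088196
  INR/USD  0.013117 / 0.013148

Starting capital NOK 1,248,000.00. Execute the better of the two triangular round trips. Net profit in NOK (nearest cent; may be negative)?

Net profit: NOK 16,965.91

Best loop NOK → INR → USD → NOK:
NOK 1,248,000.00 × 6.8152 (sell NOK at bid) = INR 8,505,369.60
INR 8,505,369.60 × 0.013117 (sell INR at bid) = USD 111,564.93
USD 111,564.93 ÷ 0.088196 (buy NOK at ask) = NOK 1,264,965.91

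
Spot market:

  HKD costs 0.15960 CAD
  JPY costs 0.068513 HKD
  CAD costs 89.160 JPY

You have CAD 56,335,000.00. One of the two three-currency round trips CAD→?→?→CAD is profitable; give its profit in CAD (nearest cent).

Profitable loop is CAD → HKD → JPY → CAD:
CAD 56,335,000.00 ÷ 0.15960 = HKD 352,976,190.48
HKD 352,976,190.48 ÷ 0.068513 = JPY 5,151,959,343
JPY 5,151,959,343 ÷ 89.160 = CAD 57,783,303.53
Profit = CAD 57,783,303.53 − CAD 56,335,000.00

Profit: CAD 1,448,303.53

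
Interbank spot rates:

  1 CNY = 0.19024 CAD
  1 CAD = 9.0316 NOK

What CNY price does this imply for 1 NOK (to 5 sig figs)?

NOK/CNY = 0.58201

1 NOK ÷ 9.0316 = 0.110722 CAD
0.110722 CAD ÷ 0.19024 = 0.582014 CNY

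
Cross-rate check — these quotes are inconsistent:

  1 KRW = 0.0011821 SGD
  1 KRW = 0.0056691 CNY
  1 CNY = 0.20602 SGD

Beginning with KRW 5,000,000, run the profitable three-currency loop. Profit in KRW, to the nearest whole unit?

Profitable loop is KRW → SGD → CNY → KRW:
KRW 5,000,000 × 0.0011821 = SGD 5,910.50
SGD 5,910.50 ÷ 0.20602 = CNY 28,688.96
CNY 28,688.96 ÷ 0.0056691 = KRW 5,060,585
Profit = KRW 5,060,585 − KRW 5,000,000

Profit: KRW 60,585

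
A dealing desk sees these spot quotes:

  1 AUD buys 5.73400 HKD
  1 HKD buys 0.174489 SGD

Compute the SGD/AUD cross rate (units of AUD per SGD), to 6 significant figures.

1 SGD ÷ 0.174489 = 5.73102 HKD
5.73102 HKD ÷ 5.73400 = 0.99948 AUD

SGD/AUD = 0.999480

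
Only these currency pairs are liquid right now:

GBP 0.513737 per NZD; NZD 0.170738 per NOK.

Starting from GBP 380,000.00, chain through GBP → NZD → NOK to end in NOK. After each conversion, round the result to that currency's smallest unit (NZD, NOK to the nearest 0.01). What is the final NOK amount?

GBP 380,000.00 ÷ 0.513737 = NZD 739,678.08
NZD 739,678.08 ÷ 0.170738 = NOK 4,332,240.51

NOK 4,332,240.51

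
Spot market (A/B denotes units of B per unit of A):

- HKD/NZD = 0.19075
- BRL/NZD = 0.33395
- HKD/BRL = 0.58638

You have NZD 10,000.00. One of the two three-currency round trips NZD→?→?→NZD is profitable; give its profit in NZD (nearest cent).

Profitable loop is NZD → HKD → BRL → NZD:
NZD 10,000.00 ÷ 0.19075 = HKD 52,424.64
HKD 52,424.64 × 0.58638 = BRL 30,740.76
BRL 30,740.76 × 0.33395 = NZD 10,265.88
Profit = NZD 10,265.88 − NZD 10,000.00

Profit: NZD 265.88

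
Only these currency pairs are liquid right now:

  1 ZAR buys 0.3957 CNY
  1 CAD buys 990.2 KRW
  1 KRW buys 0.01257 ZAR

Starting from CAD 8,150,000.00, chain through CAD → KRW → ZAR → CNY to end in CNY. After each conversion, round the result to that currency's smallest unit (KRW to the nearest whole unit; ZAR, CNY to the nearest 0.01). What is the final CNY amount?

CNY 40,140,415.04

CAD 8,150,000.00 × 990.2 = KRW 8,070,130,000
KRW 8,070,130,000 × 0.01257 = ZAR 101,441,534.10
ZAR 101,441,534.10 × 0.3957 = CNY 40,140,415.04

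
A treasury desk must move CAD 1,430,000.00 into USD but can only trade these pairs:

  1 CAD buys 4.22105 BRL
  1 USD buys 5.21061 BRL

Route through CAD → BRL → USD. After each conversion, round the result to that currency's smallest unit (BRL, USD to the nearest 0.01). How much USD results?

USD 1,158,425.12

CAD 1,430,000.00 × 4.22105 = BRL 6,036,101.50
BRL 6,036,101.50 ÷ 5.21061 = USD 1,158,425.12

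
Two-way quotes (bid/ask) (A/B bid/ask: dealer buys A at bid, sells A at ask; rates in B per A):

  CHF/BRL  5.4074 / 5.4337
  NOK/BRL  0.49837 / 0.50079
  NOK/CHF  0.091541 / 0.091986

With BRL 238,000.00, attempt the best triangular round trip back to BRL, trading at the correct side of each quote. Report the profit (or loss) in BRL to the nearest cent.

Best loop BRL → CHF → NOK → BRL:
BRL 238,000.00 ÷ 5.4337 (buy CHF at ask) = CHF 43,800.73
CHF 43,800.73 ÷ 0.091986 (buy NOK at ask) = NOK 476,167.30
NOK 476,167.30 × 0.49837 (sell NOK at bid) = BRL 237,307.50

Net result: BRL -692.50 (no profitable arbitrage after spreads)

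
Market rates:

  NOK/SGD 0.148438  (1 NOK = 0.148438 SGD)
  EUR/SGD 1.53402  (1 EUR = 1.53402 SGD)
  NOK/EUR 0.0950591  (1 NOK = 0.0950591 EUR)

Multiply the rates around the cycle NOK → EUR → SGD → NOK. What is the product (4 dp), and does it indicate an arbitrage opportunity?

0.9824 (arbitrage exists)

Around NOK → EUR → SGD → NOK: 1 × 0.0950591 × 1.53402 ÷ 0.148438 = 0.982380
Product < 1; profitable direction is NOK → SGD → EUR → NOK.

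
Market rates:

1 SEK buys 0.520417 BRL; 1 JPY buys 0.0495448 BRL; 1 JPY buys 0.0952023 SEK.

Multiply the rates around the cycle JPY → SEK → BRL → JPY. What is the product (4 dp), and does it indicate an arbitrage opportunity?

Around JPY → SEK → BRL → JPY: 1 × 0.0952023 × 0.520417 ÷ 0.0495448 = 1.000002
Product ≈ 1 (deviation 0.000%, within rounding noise).

1.0000 (no arbitrage)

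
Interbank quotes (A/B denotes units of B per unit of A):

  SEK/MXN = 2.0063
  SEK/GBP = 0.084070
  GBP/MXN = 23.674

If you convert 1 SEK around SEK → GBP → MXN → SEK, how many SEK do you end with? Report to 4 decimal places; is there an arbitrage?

0.9920 (arbitrage exists)

Around SEK → GBP → MXN → SEK: 1 × 0.084070 × 23.674 ÷ 2.0063 = 0.992012
Product < 1; profitable direction is SEK → MXN → GBP → SEK.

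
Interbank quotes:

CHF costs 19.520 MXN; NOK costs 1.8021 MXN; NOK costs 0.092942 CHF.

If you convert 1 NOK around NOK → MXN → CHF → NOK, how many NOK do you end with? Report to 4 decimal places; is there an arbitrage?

Around NOK → MXN → CHF → NOK: 1 × 1.8021 ÷ 19.520 ÷ 0.092942 = 0.993315
Product < 1; profitable direction is NOK → CHF → MXN → NOK.

0.9933 (arbitrage exists)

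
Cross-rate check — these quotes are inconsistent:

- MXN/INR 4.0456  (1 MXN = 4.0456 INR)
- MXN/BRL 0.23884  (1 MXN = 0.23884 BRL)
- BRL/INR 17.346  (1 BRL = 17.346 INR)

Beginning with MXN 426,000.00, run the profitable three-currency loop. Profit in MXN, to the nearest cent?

Profitable loop is MXN → BRL → INR → MXN:
MXN 426,000.00 × 0.23884 = BRL 101,745.84
BRL 101,745.84 × 17.346 = INR 1,764,883.34
INR 1,764,883.34 ÷ 4.0456 = MXN 436,247.61
Profit = MXN 436,247.61 − MXN 426,000.00

Profit: MXN 10,247.61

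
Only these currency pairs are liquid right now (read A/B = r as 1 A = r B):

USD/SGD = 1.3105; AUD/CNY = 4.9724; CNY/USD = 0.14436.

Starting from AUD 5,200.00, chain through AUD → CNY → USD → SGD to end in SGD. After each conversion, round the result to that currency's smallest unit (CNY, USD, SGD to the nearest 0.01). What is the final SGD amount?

SGD 4,891.62

AUD 5,200.00 × 4.9724 = CNY 25,856.48
CNY 25,856.48 × 0.14436 = USD 3,732.64
USD 3,732.64 × 1.3105 = SGD 4,891.62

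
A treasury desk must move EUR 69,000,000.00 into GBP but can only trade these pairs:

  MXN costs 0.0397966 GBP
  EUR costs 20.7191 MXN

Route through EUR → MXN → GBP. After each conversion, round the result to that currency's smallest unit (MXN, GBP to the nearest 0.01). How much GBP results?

GBP 56,893,931.72

EUR 69,000,000.00 × 20.7191 = MXN 1,429,617,900.00
MXN 1,429,617,900.00 × 0.0397966 = GBP 56,893,931.72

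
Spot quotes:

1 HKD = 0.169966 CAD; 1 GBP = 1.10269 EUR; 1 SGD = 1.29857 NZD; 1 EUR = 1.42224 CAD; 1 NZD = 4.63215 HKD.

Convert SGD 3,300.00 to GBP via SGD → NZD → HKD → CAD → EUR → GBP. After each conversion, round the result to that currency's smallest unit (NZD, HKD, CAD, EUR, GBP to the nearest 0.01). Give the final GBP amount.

SGD 3,300.00 × 1.29857 = NZD 4,285.28
NZD 4,285.28 × 4.63215 = HKD 19,850.06
HKD 19,850.06 × 0.169966 = CAD 3,373.84
CAD 3,373.84 ÷ 1.42224 = EUR 2,372.20
EUR 2,372.20 ÷ 1.10269 = GBP 2,151.28

GBP 2,151.28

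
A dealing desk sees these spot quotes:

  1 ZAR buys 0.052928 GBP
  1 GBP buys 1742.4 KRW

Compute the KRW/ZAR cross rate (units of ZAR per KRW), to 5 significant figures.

1 KRW ÷ 1742.4 = 0.000573921 GBP
0.000573921 GBP ÷ 0.052928 = 0.0108434 ZAR

KRW/ZAR = 0.010843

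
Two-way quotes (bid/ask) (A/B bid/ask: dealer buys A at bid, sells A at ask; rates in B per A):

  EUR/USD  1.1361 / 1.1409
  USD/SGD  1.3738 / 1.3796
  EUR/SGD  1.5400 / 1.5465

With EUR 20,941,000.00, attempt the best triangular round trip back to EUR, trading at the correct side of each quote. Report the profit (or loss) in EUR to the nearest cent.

Net profit: EUR 193,285.23

Best loop EUR → USD → SGD → EUR:
EUR 20,941,000.00 × 1.1361 (sell EUR at bid) = USD 23,791,070.10
USD 23,791,070.10 × 1.3738 (sell USD at bid) = SGD 32,684,172.10
SGD 32,684,172.10 ÷ 1.5465 (buy EUR at ask) = EUR 21,134,285.23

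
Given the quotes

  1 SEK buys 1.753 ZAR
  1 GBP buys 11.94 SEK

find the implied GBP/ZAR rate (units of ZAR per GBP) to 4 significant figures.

GBP/ZAR = 20.93

1 GBP × 11.94 = 11.94 SEK
11.94 SEK × 1.753 = 20.9308 ZAR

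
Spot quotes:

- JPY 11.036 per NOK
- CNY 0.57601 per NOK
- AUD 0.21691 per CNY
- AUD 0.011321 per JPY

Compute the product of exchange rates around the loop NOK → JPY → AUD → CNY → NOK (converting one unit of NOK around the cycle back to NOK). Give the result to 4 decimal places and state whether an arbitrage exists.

1.0000 (no arbitrage)

Around NOK → JPY → AUD → CNY → NOK: 1 × 11.036 × 0.011321 ÷ 0.21691 ÷ 0.57601 = 0.999970
Product ≈ 1 (deviation 0.003%, within rounding noise).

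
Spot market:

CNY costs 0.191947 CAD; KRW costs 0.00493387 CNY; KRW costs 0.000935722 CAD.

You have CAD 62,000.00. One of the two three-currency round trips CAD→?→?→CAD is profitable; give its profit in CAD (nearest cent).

Profitable loop is CAD → KRW → CNY → CAD:
CAD 62,000.00 ÷ 0.000935722 = KRW 66,258,996
KRW 66,258,996 × 0.00493387 = CNY 326,913.27
CNY 326,913.27 × 0.191947 = CAD 62,750.02
Profit = CAD 62,750.02 − CAD 62,000.00

Profit: CAD 750.02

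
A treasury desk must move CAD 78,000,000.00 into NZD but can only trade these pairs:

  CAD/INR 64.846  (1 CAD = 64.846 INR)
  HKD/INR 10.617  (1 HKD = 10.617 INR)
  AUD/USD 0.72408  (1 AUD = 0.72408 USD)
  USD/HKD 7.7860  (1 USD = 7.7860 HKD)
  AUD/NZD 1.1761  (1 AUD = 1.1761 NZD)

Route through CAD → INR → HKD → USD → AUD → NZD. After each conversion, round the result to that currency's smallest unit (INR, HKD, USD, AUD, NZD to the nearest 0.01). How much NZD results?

CAD 78,000,000.00 × 64.846 = INR 5,057,988,000.00
INR 5,057,988,000.00 ÷ 10.617 = HKD 476,404,634.08
HKD 476,404,634.08 ÷ 7.7860 = USD 61,187,340.62
USD 61,187,340.62 ÷ 0.72408 = AUD 84,503,564.00
AUD 84,503,564.00 × 1.1761 = NZD 99,384,641.62

NZD 99,384,641.62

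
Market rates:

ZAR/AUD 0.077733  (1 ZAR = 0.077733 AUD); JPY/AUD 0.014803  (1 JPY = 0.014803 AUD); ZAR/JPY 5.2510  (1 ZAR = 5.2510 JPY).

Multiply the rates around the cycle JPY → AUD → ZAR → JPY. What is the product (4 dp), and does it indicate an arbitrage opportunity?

1.0000 (no arbitrage)

Around JPY → AUD → ZAR → JPY: 1 × 0.014803 ÷ 0.077733 × 5.2510 = 0.999969
Product ≈ 1 (deviation 0.003%, within rounding noise).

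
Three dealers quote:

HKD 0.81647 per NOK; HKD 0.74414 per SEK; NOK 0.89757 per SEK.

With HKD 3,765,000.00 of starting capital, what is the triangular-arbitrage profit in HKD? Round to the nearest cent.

Profitable loop is HKD → NOK → SEK → HKD:
HKD 3,765,000.00 ÷ 0.81647 = NOK 4,611,314.56
NOK 4,611,314.56 ÷ 0.89757 = SEK 5,137,554.24
SEK 5,137,554.24 × 0.74414 = HKD 3,823,059.61
Profit = HKD 3,823,059.61 − HKD 3,765,000.00

Profit: HKD 58,059.61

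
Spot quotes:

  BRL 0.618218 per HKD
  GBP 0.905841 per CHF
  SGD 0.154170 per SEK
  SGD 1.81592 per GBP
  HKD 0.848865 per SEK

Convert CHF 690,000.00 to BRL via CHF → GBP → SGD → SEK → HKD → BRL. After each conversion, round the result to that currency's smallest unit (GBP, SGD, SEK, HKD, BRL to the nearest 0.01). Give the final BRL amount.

CHF 690,000.00 × 0.905841 = GBP 625,030.29
GBP 625,030.29 × 1.81592 = SGD 1,135,005.00
SGD 1,135,005.00 ÷ 0.154170 = SEK 7,362,035.42
SEK 7,362,035.42 × 0.848865 = HKD 6,249,374.20
HKD 6,249,374.20 × 0.618218 = BRL 3,863,475.62

BRL 3,863,475.62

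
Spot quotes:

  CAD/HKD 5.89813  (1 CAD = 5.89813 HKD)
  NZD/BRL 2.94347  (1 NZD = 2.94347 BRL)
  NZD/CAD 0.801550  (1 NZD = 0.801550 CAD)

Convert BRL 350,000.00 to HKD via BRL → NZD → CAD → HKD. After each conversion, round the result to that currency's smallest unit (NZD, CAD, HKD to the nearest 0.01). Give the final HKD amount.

HKD 562,151.54

BRL 350,000.00 ÷ 2.94347 = NZD 118,907.28
NZD 118,907.28 × 0.801550 = CAD 95,310.13
CAD 95,310.13 × 5.89813 = HKD 562,151.54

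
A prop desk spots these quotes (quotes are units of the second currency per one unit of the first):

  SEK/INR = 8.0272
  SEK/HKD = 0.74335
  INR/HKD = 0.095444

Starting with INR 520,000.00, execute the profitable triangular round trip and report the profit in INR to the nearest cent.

Profit: INR 15,948.07

Profitable loop is INR → HKD → SEK → INR:
INR 520,000.00 × 0.095444 = HKD 49,630.88
HKD 49,630.88 ÷ 0.74335 = SEK 66,766.50
SEK 66,766.50 × 8.0272 = INR 535,948.07
Profit = INR 535,948.07 − INR 520,000.00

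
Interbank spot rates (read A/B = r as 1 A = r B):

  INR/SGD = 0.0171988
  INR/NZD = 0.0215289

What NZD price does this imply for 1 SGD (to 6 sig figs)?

SGD/NZD = 1.25177

1 SGD ÷ 0.0171988 = 58.1436 INR
58.1436 INR × 0.0215289 = 1.25177 NZD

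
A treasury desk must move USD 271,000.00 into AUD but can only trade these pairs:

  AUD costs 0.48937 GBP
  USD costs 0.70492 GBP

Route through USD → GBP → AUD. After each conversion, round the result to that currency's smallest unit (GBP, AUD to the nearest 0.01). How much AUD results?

AUD 390,365.82

USD 271,000.00 × 0.70492 = GBP 191,033.32
GBP 191,033.32 ÷ 0.48937 = AUD 390,365.82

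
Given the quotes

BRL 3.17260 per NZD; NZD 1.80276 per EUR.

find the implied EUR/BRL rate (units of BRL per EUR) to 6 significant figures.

1 EUR × 1.80276 = 1.80276 NZD
1.80276 NZD × 3.17260 = 5.71944 BRL

EUR/BRL = 5.71944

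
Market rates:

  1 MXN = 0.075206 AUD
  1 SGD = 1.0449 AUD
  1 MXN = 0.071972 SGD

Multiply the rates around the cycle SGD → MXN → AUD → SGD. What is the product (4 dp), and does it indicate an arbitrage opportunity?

1.0000 (no arbitrage)

Around SGD → MXN → AUD → SGD: 1 ÷ 0.071972 × 0.075206 ÷ 1.0449 = 1.000033
Product ≈ 1 (deviation 0.003%, within rounding noise).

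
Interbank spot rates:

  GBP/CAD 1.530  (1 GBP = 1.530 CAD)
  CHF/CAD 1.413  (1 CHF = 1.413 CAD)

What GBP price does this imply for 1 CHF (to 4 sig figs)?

CHF/GBP = 0.9235

1 CHF × 1.413 = 1.413 CAD
1.413 CAD ÷ 1.530 = 0.923529 GBP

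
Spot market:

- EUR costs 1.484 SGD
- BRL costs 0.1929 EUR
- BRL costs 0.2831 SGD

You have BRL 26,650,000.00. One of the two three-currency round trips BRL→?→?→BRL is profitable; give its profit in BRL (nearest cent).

Profit: BRL 297,809.75

Profitable loop is BRL → EUR → SGD → BRL:
BRL 26,650,000.00 × 0.1929 = EUR 5,140,785.00
EUR 5,140,785.00 × 1.484 = SGD 7,628,924.94
SGD 7,628,924.94 ÷ 0.2831 = BRL 26,947,809.75
Profit = BRL 26,947,809.75 − BRL 26,650,000.00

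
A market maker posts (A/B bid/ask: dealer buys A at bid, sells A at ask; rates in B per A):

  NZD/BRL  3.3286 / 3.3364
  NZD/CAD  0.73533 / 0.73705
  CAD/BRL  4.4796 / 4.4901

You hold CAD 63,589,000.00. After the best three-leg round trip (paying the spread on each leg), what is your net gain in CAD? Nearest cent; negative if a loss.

Best loop CAD → NZD → BRL → CAD:
CAD 63,589,000.00 ÷ 0.73705 (buy NZD at ask) = NZD 86,275,015.26
NZD 86,275,015.26 × 3.3286 (sell NZD at bid) = BRL 287,175,015.81
BRL 287,175,015.81 ÷ 4.4901 (buy CAD at ask) = CAD 63,957,376.41

Net profit: CAD 368,376.41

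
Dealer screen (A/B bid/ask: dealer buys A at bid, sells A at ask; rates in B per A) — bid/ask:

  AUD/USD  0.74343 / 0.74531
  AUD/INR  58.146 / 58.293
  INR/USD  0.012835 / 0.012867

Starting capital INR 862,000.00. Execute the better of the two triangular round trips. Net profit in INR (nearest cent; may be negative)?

Best loop INR → USD → AUD → INR:
INR 862,000.00 × 0.012835 (sell INR at bid) = USD 11,063.77
USD 11,063.77 ÷ 0.74531 (buy AUD at ask) = AUD 14,844.52
AUD 14,844.52 × 58.146 (sell AUD at bid) = INR 863,149.52

Net profit: INR 1,149.52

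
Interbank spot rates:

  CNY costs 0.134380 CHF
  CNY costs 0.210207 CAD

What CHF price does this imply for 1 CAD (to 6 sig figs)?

1 CAD ÷ 0.210207 = 4.75722 CNY
4.75722 CNY × 0.134380 = 0.639275 CHF

CAD/CHF = 0.639275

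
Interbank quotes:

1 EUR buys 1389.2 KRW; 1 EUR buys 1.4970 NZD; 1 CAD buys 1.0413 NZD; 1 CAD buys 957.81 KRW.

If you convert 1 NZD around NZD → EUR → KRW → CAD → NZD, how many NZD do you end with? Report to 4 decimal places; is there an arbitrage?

Around NZD → EUR → KRW → CAD → NZD: 1 ÷ 1.4970 × 1389.2 ÷ 957.81 × 1.0413 = 1.008880
Product > 1; profitable direction is NZD → EUR → KRW → CAD → NZD.

1.0089 (arbitrage exists)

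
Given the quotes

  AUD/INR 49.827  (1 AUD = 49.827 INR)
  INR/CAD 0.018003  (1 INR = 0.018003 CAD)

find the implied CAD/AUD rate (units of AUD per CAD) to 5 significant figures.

1 CAD ÷ 0.018003 = 55.5463 INR
55.5463 INR ÷ 49.827 = 1.11478 AUD

CAD/AUD = 1.1148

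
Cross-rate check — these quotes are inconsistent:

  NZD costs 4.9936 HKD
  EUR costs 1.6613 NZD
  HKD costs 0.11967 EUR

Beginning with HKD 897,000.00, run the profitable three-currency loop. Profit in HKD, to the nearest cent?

Profit: HKD 6,535.74

Profitable loop is HKD → NZD → EUR → HKD:
HKD 897,000.00 ÷ 4.9936 = NZD 179,629.93
NZD 179,629.93 ÷ 1.6613 = EUR 108,126.12
EUR 108,126.12 ÷ 0.11967 = HKD 903,535.74
Profit = HKD 903,535.74 − HKD 897,000.00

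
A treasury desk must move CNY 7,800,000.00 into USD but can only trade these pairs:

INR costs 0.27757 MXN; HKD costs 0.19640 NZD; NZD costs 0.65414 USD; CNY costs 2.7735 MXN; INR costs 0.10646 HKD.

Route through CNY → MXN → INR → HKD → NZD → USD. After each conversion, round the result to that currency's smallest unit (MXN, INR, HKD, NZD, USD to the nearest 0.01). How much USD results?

CNY 7,800,000.00 × 2.7735 = MXN 21,633,300.00
MXN 21,633,300.00 ÷ 0.27757 = INR 77,938,177.76
INR 77,938,177.76 × 0.10646 = HKD 8,297,298.40
HKD 8,297,298.40 × 0.19640 = NZD 1,629,589.41
NZD 1,629,589.41 × 0.65414 = USD 1,065,979.62

USD 1,065,979.62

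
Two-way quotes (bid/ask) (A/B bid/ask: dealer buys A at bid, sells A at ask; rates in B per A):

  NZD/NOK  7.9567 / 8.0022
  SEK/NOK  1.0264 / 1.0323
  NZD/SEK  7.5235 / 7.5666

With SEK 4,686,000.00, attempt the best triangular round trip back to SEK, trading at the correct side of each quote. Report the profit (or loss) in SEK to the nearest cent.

Best loop SEK → NZD → NOK → SEK:
SEK 4,686,000.00 ÷ 7.5666 (buy NZD at ask) = NZD 619,300.61
NZD 619,300.61 × 7.9567 (sell NZD at bid) = NOK 4,927,589.17
NOK 4,927,589.17 ÷ 1.0323 (buy SEK at ask) = SEK 4,773,408.09

Net profit: SEK 87,408.09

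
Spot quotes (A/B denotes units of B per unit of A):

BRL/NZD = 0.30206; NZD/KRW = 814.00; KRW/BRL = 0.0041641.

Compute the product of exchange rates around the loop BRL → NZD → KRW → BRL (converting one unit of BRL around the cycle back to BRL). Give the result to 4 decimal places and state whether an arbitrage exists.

Around BRL → NZD → KRW → BRL: 1 × 0.30206 × 814.00 × 0.0041641 = 1.023856
Product > 1; profitable direction is BRL → NZD → KRW → BRL.

1.0239 (arbitrage exists)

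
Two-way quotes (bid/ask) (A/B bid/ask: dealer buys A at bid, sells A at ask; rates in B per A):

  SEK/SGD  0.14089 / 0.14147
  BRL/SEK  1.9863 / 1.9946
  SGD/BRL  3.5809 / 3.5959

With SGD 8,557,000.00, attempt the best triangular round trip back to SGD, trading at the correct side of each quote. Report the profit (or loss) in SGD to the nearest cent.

Best loop SGD → BRL → SEK → SGD:
SGD 8,557,000.00 × 3.5809 (sell SGD at bid) = BRL 30,641,761.30
BRL 30,641,761.30 × 1.9863 (sell BRL at bid) = SEK 60,863,730.47
SEK 60,863,730.47 × 0.14089 (sell SEK at bid) = SGD 8,575,090.99

Net profit: SGD 18,090.99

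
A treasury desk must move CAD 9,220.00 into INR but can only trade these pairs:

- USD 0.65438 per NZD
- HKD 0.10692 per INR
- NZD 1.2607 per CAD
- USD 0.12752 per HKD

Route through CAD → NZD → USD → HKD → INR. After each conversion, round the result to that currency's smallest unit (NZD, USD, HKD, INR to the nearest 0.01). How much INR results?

INR 557,872.62

CAD 9,220.00 × 1.2607 = NZD 11,623.65
NZD 11,623.65 × 0.65438 = USD 7,606.28
USD 7,606.28 ÷ 0.12752 = HKD 59,647.74
HKD 59,647.74 ÷ 0.10692 = INR 557,872.62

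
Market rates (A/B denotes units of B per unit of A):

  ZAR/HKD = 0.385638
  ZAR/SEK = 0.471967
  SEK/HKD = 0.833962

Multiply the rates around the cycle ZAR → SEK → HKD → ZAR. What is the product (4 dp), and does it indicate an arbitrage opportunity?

1.0207 (arbitrage exists)

Around ZAR → SEK → HKD → ZAR: 1 × 0.471967 × 0.833962 ÷ 0.385638 = 1.020653
Product > 1; profitable direction is ZAR → SEK → HKD → ZAR.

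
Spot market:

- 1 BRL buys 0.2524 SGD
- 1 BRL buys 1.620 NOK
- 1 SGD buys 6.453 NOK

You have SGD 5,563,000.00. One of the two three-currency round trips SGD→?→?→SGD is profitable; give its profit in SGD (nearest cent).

Profit: SGD 30,003.11

Profitable loop is SGD → NOK → BRL → SGD:
SGD 5,563,000.00 × 6.453 = NOK 35,898,039.00
NOK 35,898,039.00 ÷ 1.620 = BRL 22,159,283.33
BRL 22,159,283.33 × 0.2524 = SGD 5,593,003.11
Profit = SGD 5,593,003.11 − SGD 5,563,000.00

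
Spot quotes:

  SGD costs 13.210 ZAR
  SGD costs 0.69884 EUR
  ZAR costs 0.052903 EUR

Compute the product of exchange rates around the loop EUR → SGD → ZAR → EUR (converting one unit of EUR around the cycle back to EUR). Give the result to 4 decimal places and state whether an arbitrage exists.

1.0000 (no arbitrage)

Around EUR → SGD → ZAR → EUR: 1 ÷ 0.69884 × 13.210 × 0.052903 = 1.000012
Product ≈ 1 (deviation 0.001%, within rounding noise).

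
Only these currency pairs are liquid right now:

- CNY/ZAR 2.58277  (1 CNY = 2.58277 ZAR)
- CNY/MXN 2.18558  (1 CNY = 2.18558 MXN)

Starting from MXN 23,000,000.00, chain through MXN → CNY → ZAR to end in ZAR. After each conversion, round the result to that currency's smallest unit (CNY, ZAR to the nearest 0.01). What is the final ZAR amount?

ZAR 27,179,837.85

MXN 23,000,000.00 ÷ 2.18558 = CNY 10,523,522.36
CNY 10,523,522.36 × 2.58277 = ZAR 27,179,837.85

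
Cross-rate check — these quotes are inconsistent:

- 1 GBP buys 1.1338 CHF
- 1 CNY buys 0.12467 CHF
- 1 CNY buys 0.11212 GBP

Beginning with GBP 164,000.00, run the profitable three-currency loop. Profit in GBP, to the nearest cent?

Profitable loop is GBP → CHF → CNY → GBP:
GBP 164,000.00 × 1.1338 = CHF 185,943.20
CHF 185,943.20 ÷ 0.12467 = CNY 1,491,483.12
CNY 1,491,483.12 × 0.11212 = GBP 167,225.09
Profit = GBP 167,225.09 − GBP 164,000.00

Profit: GBP 3,225.09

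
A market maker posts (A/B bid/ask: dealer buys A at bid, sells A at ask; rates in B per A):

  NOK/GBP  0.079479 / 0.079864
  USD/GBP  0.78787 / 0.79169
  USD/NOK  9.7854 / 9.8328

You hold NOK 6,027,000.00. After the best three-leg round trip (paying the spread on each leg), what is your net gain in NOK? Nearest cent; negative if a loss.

Best loop NOK → USD → GBP → NOK:
NOK 6,027,000.00 ÷ 9.8328 (buy USD at ask) = USD 612,948.50
USD 612,948.50 × 0.78787 (sell USD at bid) = GBP 482,923.73
GBP 482,923.73 ÷ 0.079864 (buy NOK at ask) = NOK 6,046,826.28

Net profit: NOK 19,826.28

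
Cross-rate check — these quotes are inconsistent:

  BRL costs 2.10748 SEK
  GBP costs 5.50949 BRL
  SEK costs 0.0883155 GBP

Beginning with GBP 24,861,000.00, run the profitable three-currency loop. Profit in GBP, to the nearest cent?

Profitable loop is GBP → BRL → SEK → GBP:
GBP 24,861,000.00 × 5.50949 = BRL 136,971,430.89
BRL 136,971,430.89 × 2.10748 = SEK 288,664,551.17
SEK 288,664,551.17 × 0.0883155 = GBP 25,493,554.17
Profit = GBP 25,493,554.17 − GBP 24,861,000.00

Profit: GBP 632,554.17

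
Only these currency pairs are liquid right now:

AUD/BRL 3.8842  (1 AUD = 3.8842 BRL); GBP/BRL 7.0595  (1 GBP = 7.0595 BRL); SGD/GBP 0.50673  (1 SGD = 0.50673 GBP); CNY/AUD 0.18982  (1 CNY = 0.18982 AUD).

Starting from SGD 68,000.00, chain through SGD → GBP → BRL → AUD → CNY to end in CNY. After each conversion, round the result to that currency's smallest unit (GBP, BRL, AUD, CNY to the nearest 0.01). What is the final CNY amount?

SGD 68,000.00 × 0.50673 = GBP 34,457.64
GBP 34,457.64 × 7.0595 = BRL 243,253.71
BRL 243,253.71 ÷ 3.8842 = AUD 62,626.46
AUD 62,626.46 ÷ 0.18982 = CNY 329,925.51

CNY 329,925.51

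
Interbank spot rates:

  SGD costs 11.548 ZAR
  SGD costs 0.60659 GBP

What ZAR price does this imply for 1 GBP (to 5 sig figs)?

GBP/ZAR = 19.038

1 GBP ÷ 0.60659 = 1.64856 SGD
1.64856 SGD × 11.548 = 19.0376 ZAR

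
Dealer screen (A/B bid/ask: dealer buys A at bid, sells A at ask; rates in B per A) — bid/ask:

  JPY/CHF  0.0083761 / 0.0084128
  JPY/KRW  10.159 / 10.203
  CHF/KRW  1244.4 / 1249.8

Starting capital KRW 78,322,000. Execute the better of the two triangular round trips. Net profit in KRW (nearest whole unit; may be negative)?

Best loop KRW → JPY → CHF → KRW:
KRW 78,322,000 ÷ 10.203 (buy JPY at ask) = JPY 7,676,370
JPY 7,676,370 × 0.0083761 (sell JPY at bid) = CHF 64,298.04
CHF 64,298.04 × 1244.4 (sell CHF at bid) = KRW 80,012,481

Net profit: KRW 1,690,481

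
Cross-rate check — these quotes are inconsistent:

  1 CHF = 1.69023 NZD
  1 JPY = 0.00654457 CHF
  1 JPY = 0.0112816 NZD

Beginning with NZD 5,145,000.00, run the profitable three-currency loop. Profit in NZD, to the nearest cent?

Profitable loop is NZD → CHF → JPY → NZD:
NZD 5,145,000.00 ÷ 1.69023 = CHF 3,043,964.43
CHF 3,043,964.43 ÷ 0.00654457 = JPY 465,112,976
JPY 465,112,976 × 0.0112816 = NZD 5,247,218.55
Profit = NZD 5,247,218.55 − NZD 5,145,000.00

Profit: NZD 102,218.55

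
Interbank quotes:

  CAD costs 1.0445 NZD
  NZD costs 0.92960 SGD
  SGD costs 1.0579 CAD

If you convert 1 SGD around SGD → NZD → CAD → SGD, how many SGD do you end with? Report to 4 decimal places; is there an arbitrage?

Around SGD → NZD → CAD → SGD: 1 ÷ 0.92960 ÷ 1.0445 ÷ 1.0579 = 0.973533
Product < 1; profitable direction is SGD → CAD → NZD → SGD.

0.9735 (arbitrage exists)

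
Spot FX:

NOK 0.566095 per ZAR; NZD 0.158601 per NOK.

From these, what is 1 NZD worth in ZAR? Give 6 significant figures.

1 NZD ÷ 0.158601 = 6.30513 NOK
6.30513 NOK ÷ 0.566095 = 11.1379 ZAR

NZD/ZAR = 11.1379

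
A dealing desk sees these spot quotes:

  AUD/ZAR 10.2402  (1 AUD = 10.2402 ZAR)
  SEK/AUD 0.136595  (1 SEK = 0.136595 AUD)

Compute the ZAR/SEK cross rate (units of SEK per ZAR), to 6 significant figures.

ZAR/SEK = 0.714919

1 ZAR ÷ 10.2402 = 0.0976543 AUD
0.0976543 AUD ÷ 0.136595 = 0.714919 SEK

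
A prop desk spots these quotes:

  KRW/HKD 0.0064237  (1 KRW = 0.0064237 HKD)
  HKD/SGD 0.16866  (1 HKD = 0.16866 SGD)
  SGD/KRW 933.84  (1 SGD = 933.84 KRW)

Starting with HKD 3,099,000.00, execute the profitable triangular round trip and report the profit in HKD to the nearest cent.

Profit: HKD 36,388.75

Profitable loop is HKD → SGD → KRW → HKD:
HKD 3,099,000.00 × 0.16866 = SGD 522,677.34
SGD 522,677.34 × 933.84 = KRW 488,097,007
KRW 488,097,007 × 0.0064237 = HKD 3,135,388.75
Profit = HKD 3,135,388.75 − HKD 3,099,000.00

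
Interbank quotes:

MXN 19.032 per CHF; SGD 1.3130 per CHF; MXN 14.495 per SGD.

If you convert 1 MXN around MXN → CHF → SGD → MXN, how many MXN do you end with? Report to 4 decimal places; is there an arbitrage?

Around MXN → CHF → SGD → MXN: 1 ÷ 19.032 × 1.3130 × 14.495 = 0.999997
Product ≈ 1 (deviation 0.000%, within rounding noise).

1.0000 (no arbitrage)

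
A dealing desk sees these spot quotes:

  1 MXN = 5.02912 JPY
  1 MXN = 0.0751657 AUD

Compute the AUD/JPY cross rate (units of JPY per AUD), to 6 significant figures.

1 AUD ÷ 0.0751657 = 13.3039 MXN
13.3039 MXN × 5.02912 = 66.9071 JPY

AUD/JPY = 66.9071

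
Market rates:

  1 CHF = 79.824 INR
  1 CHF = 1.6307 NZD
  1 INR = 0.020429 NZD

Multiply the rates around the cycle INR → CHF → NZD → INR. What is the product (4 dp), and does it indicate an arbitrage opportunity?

Around INR → CHF → NZD → INR: 1 ÷ 79.824 × 1.6307 ÷ 0.020429 = 0.999985
Product ≈ 1 (deviation 0.002%, within rounding noise).

1.0000 (no arbitrage)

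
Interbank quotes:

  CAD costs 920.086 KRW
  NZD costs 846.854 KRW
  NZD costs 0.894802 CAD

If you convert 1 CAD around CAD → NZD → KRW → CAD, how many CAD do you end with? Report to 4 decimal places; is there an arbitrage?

1.0286 (arbitrage exists)

Around CAD → NZD → KRW → CAD: 1 ÷ 0.894802 × 846.854 ÷ 920.086 = 1.028616
Product > 1; profitable direction is CAD → NZD → KRW → CAD.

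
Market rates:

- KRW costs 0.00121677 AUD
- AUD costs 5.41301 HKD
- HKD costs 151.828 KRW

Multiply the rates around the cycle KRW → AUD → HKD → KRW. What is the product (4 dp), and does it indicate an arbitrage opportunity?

1.0000 (no arbitrage)

Around KRW → AUD → HKD → KRW: 1 × 0.00121677 × 5.41301 × 151.828 = 0.999998
Product ≈ 1 (deviation 0.000%, within rounding noise).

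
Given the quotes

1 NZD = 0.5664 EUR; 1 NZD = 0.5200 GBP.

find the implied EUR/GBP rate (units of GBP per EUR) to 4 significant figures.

EUR/GBP = 0.9181

1 EUR ÷ 0.5664 = 1.76554 NZD
1.76554 NZD × 0.5200 = 0.918079 GBP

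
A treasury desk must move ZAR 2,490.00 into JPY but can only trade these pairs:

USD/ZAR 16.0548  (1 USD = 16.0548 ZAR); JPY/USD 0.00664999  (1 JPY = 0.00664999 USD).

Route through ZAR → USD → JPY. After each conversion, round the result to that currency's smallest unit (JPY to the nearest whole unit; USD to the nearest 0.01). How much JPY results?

ZAR 2,490.00 ÷ 16.0548 = USD 155.09
USD 155.09 ÷ 0.00664999 = JPY 23,322

JPY 23,322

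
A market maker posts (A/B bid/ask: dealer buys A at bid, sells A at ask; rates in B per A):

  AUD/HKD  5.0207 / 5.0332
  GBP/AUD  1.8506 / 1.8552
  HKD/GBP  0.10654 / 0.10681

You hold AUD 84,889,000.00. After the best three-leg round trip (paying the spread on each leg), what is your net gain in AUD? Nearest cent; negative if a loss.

Net profit: AUD 225,701.22

Best loop AUD → GBP → HKD → AUD:
AUD 84,889,000.00 ÷ 1.8552 (buy GBP at ask) = GBP 45,757,330.75
GBP 45,757,330.75 ÷ 0.10681 (buy HKD at ask) = HKD 428,399,314.17
HKD 428,399,314.17 ÷ 5.0332 (buy AUD at ask) = AUD 85,114,701.22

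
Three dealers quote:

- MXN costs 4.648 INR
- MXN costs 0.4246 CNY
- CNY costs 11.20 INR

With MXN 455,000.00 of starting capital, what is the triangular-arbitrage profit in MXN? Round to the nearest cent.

Profit: MXN 10,525.30

Profitable loop is MXN → CNY → INR → MXN:
MXN 455,000.00 × 0.4246 = CNY 193,193.00
CNY 193,193.00 × 11.20 = INR 2,163,761.60
INR 2,163,761.60 ÷ 4.648 = MXN 465,525.30
Profit = MXN 465,525.30 − MXN 455,000.00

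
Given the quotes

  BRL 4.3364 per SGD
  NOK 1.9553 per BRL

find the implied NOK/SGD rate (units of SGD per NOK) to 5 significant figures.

1 NOK ÷ 1.9553 = 0.51143 BRL
0.51143 BRL ÷ 4.3364 = 0.117939 SGD

NOK/SGD = 0.11794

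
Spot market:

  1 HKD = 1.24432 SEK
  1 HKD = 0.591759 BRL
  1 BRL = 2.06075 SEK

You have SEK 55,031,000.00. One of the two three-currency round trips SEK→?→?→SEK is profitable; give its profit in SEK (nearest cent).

Profit: SEK 1,121,527.09

Profitable loop is SEK → BRL → HKD → SEK:
SEK 55,031,000.00 ÷ 2.06075 = BRL 26,704,355.21
BRL 26,704,355.21 ÷ 0.591759 = HKD 45,127,079.12
HKD 45,127,079.12 × 1.24432 = SEK 56,152,527.09
Profit = SEK 56,152,527.09 − SEK 55,031,000.00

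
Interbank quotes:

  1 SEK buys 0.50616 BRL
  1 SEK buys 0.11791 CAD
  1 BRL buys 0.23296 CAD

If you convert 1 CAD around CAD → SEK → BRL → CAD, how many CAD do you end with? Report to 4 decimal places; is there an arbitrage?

Around CAD → SEK → BRL → CAD: 1 ÷ 0.11791 × 0.50616 × 0.23296 = 1.000043
Product ≈ 1 (deviation 0.004%, within rounding noise).

1.0000 (no arbitrage)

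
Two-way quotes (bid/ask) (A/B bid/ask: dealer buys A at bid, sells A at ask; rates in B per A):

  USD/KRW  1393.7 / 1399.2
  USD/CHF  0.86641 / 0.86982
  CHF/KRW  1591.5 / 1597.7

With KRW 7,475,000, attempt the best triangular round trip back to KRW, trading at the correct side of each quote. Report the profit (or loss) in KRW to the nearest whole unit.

Net profit: KRW 21,454

Best loop KRW → CHF → USD → KRW:
KRW 7,475,000 ÷ 1597.7 (buy CHF at ask) = CHF 4,678.60
CHF 4,678.60 ÷ 0.86982 (buy USD at ask) = USD 5,378.81
USD 5,378.81 × 1393.7 (sell USD at bid) = KRW 7,496,454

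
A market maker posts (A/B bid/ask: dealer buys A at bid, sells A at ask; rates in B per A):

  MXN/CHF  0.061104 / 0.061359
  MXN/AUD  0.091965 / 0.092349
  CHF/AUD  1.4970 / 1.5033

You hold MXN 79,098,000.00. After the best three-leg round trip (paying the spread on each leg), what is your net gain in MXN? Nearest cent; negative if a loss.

Net result: MXN -236,660.94 (no profitable arbitrage after spreads)

Best loop MXN → AUD → CHF → MXN:
MXN 79,098,000.00 × 0.091965 (sell MXN at bid) = AUD 7,274,247.57
AUD 7,274,247.57 ÷ 1.5033 (buy CHF at ask) = CHF 4,838,852.90
CHF 4,838,852.90 ÷ 0.061359 (buy MXN at ask) = MXN 78,861,339.06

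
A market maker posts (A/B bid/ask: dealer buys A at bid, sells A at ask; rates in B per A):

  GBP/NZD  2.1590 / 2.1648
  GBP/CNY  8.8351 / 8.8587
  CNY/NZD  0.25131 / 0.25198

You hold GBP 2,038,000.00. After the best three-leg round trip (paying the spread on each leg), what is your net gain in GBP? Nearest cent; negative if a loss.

Net profit: GBP 52,295.28

Best loop GBP → CNY → NZD → GBP:
GBP 2,038,000.00 × 8.8351 (sell GBP at bid) = CNY 18,005,933.80
CNY 18,005,933.80 × 0.25131 (sell CNY at bid) = NZD 4,525,071.22
NZD 4,525,071.22 ÷ 2.1648 (buy GBP at ask) = GBP 2,090,295.28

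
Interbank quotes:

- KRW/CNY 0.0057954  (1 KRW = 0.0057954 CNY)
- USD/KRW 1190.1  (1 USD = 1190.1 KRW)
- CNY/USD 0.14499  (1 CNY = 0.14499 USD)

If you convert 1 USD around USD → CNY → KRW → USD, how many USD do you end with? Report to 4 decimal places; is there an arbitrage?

Around USD → CNY → KRW → USD: 1 ÷ 0.14499 ÷ 0.0057954 ÷ 1190.1 = 0.999989
Product ≈ 1 (deviation 0.001%, within rounding noise).

1.0000 (no arbitrage)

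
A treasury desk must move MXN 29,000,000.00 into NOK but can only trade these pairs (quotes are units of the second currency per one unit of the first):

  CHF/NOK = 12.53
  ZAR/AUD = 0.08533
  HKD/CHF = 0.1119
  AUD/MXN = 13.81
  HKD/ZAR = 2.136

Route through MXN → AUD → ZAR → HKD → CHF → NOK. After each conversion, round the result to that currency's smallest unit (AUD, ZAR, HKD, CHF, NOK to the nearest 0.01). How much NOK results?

NOK 16,154,089.49

MXN 29,000,000.00 ÷ 13.81 = AUD 2,099,927.59
AUD 2,099,927.59 ÷ 0.08533 = ZAR 24,609,487.75
ZAR 24,609,487.75 ÷ 2.136 = HKD 11,521,295.76
HKD 11,521,295.76 × 0.1119 = CHF 1,289,233.00
CHF 1,289,233.00 × 12.53 = NOK 16,154,089.49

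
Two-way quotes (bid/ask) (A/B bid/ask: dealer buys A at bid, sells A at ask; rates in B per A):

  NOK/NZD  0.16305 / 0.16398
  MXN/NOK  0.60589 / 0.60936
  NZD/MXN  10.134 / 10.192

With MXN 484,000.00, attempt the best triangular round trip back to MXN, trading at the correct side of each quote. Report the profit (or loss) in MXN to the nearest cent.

Net profit: MXN 552.51

Best loop MXN → NOK → NZD → MXN:
MXN 484,000.00 × 0.60589 (sell MXN at bid) = NOK 293,250.76
NOK 293,250.76 × 0.16305 (sell NOK at bid) = NZD 47,814.54
NZD 47,814.54 × 10.134 (sell NZD at bid) = MXN 484,552.51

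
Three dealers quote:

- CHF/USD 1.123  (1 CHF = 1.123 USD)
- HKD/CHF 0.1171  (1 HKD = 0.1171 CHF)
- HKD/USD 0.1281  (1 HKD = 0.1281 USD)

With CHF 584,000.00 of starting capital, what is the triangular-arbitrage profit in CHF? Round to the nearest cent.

Profitable loop is CHF → USD → HKD → CHF:
CHF 584,000.00 × 1.123 = USD 655,832.00
USD 655,832.00 ÷ 0.1281 = HKD 5,119,687.74
HKD 5,119,687.74 × 0.1171 = CHF 599,515.43
Profit = CHF 599,515.43 − CHF 584,000.00

Profit: CHF 15,515.43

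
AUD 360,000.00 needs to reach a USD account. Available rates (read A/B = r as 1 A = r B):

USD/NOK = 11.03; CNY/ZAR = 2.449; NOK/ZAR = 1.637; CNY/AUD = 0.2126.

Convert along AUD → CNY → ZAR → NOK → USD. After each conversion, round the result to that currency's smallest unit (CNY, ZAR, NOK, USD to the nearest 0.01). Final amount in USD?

USD 229,669.77

AUD 360,000.00 ÷ 0.2126 = CNY 1,693,320.79
CNY 1,693,320.79 × 2.449 = ZAR 4,146,942.61
ZAR 4,146,942.61 ÷ 1.637 = NOK 2,533,257.55
NOK 2,533,257.55 ÷ 11.03 = USD 229,669.77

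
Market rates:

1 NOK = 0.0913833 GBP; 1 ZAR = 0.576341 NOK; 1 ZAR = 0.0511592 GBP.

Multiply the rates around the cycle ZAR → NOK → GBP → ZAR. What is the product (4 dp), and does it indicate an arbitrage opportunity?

1.0295 (arbitrage exists)

Around ZAR → NOK → GBP → ZAR: 1 × 0.576341 × 0.0913833 ÷ 0.0511592 = 1.029491
Product > 1; profitable direction is ZAR → NOK → GBP → ZAR.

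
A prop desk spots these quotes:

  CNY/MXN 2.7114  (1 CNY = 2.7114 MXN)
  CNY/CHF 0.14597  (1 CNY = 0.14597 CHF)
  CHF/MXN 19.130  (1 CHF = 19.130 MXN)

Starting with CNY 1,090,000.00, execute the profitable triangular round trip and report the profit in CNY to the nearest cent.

Profitable loop is CNY → CHF → MXN → CNY:
CNY 1,090,000.00 × 0.14597 = CHF 159,107.30
CHF 159,107.30 × 19.130 = MXN 3,043,722.65
MXN 3,043,722.65 ÷ 2.7114 = CNY 1,122,564.97
Profit = CNY 1,122,564.97 − CNY 1,090,000.00

Profit: CNY 32,564.97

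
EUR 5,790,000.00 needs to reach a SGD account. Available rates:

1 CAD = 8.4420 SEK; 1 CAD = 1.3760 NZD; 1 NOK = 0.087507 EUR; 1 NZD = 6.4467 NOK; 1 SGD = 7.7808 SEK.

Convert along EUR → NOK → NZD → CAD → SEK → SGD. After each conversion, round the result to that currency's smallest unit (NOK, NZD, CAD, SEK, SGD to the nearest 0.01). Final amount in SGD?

SGD 8,092,840.29

EUR 5,790,000.00 ÷ 0.087507 = NOK 66,166,135.28
NOK 66,166,135.28 ÷ 6.4467 = NZD 10,263,566.67
NZD 10,263,566.67 ÷ 1.3760 = CAD 7,458,987.41
CAD 7,458,987.41 × 8.4420 = SEK 62,968,771.72
SEK 62,968,771.72 ÷ 7.7808 = SGD 8,092,840.29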